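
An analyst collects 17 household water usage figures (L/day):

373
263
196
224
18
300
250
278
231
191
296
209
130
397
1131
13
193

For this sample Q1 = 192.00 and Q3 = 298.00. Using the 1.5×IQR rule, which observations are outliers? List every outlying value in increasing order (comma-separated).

IQR = Q3 − Q1 = 298.00 − 192.00 = 106.00.
Lower fence = Q1 − 1.5·IQR = 192.00 − 159.00 = 33.00.
Upper fence = Q3 + 1.5·IQR = 298.00 + 159.00 = 457.00.
13 < 33.00 → outlier.
18 < 33.00 → outlier.
1131 > 457.00 → outlier.
All remaining values lie within [33.00, 457.00].

13, 18, 1131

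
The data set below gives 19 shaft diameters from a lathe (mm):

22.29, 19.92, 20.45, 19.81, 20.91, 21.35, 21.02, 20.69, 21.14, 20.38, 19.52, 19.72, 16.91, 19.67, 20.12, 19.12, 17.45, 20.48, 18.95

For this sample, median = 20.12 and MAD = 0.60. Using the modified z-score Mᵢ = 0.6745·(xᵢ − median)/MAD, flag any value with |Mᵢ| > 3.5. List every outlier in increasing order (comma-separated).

|Mᵢ| > 3.5 ⇔ |xᵢ − 20.12| > 3.5·0.60/0.6745 = 3.11.
So outliers lie outside [17.01, 23.23].
16.91: M = -3.61 → outlier.

16.91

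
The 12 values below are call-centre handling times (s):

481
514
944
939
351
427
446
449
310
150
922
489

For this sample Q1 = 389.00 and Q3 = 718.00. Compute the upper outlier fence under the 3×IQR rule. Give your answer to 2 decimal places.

IQR = Q3 − Q1 = 718.00 − 389.00 = 329.00.
Lower fence = Q1 − 3·IQR = 389.00 − 987.00 = -598.00.
Upper fence = Q3 + 3·IQR = 718.00 + 987.00 = 1705.00.

1705.00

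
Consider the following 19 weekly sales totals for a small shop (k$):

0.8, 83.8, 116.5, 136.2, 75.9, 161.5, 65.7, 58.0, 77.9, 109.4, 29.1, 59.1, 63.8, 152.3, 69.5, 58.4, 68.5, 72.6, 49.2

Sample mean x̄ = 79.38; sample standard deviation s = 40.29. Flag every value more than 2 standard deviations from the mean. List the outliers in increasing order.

Cutoffs at x̄ ± 2s: 79.38 ± 2·40.29 = [-1.20, 159.96].
161.5: z = 2.04, |z| > 2 → outlier.
Every other value lies within [-1.20, 159.96].

161.5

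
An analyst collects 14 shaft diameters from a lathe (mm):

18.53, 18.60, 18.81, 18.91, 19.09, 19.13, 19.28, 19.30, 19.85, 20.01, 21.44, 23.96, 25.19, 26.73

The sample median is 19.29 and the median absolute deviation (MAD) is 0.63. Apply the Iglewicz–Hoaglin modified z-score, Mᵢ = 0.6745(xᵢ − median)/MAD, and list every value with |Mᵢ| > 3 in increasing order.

|Mᵢ| > 3 ⇔ |xᵢ − 19.29| > 3·0.63/0.6745 = 2.80.
So outliers lie outside [16.49, 22.09].
23.96: M = 5.00 → outlier.
25.19: M = 6.32 → outlier.
26.73: M = 7.97 → outlier.

23.96, 25.19, 26.73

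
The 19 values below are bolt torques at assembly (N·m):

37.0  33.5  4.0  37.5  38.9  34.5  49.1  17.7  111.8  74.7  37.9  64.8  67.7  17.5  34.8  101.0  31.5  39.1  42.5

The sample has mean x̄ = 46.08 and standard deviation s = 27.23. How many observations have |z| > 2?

2

Cutoffs: x̄ ± 2s = [-8.38, 100.54].
Outside the cutoffs: 101.0, 111.8.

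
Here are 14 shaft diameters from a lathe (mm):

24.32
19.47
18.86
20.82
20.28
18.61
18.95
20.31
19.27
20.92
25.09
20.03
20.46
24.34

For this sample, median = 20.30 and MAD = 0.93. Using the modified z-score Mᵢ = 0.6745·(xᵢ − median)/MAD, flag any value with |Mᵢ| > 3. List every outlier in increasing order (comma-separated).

|Mᵢ| > 3 ⇔ |xᵢ − 20.30| > 3·0.93/0.6745 = 4.14.
So outliers lie outside [16.16, 24.44].
25.09: M = 3.47 → outlier.

25.09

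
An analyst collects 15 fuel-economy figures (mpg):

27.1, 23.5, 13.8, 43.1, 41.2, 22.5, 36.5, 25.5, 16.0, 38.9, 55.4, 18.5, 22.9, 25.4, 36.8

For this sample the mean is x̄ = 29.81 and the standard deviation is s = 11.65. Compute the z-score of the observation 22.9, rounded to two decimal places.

z = (22.9 − 29.81) / 11.65 = -0.59.

-0.59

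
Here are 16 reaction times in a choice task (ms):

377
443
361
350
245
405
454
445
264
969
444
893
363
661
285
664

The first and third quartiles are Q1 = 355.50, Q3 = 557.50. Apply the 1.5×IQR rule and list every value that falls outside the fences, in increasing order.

IQR = Q3 − Q1 = 557.50 − 355.50 = 202.00.
Lower fence = Q1 − 1.5·IQR = 355.50 − 303.00 = 52.50.
Upper fence = Q3 + 1.5·IQR = 557.50 + 303.00 = 860.50.
893 > 860.50 → outlier.
969 > 860.50 → outlier.
All remaining values lie within [52.50, 860.50].

893, 969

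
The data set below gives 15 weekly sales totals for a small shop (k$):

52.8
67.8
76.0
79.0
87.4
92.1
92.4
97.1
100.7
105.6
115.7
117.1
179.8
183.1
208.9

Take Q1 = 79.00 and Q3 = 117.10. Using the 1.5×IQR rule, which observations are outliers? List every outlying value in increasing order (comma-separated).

179.8, 183.1, 208.9

IQR = Q3 − Q1 = 117.10 − 79.00 = 38.10.
Lower fence = Q1 − 1.5·IQR = 79.00 − 57.15 = 21.85.
Upper fence = Q3 + 1.5·IQR = 117.10 + 57.15 = 174.25.
179.8 > 174.25 → outlier.
183.1 > 174.25 → outlier.
208.9 > 174.25 → outlier.
All remaining values lie within [21.85, 174.25].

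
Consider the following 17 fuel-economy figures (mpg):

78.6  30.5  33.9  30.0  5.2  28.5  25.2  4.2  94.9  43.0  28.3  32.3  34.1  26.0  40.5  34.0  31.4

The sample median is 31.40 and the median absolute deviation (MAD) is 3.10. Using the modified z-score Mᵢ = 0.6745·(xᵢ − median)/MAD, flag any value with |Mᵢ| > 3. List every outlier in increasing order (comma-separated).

|Mᵢ| > 3 ⇔ |xᵢ − 31.40| > 3·3.10/0.6745 = 13.79.
So outliers lie outside [17.61, 45.19].
4.2: M = -5.92 → outlier.
5.2: M = -5.70 → outlier.
78.6: M = 10.27 → outlier.
94.9: M = 13.82 → outlier.

4.2, 5.2, 78.6, 94.9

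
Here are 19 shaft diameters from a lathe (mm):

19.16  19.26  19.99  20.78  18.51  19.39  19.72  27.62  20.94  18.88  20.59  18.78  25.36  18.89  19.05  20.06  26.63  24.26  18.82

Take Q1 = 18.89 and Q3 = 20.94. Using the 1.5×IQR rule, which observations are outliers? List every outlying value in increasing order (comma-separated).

IQR = Q3 − Q1 = 20.94 − 18.89 = 2.05.
Lower fence = Q1 − 1.5·IQR = 18.89 − 3.075 = 15.815.
Upper fence = Q3 + 1.5·IQR = 20.94 + 3.075 = 24.015.
24.26 > 24.015 → outlier.
25.36 > 24.015 → outlier.
26.63 > 24.015 → outlier.
27.62 > 24.015 → outlier.
All remaining values lie within [15.815, 24.015].

24.26, 25.36, 26.63, 27.62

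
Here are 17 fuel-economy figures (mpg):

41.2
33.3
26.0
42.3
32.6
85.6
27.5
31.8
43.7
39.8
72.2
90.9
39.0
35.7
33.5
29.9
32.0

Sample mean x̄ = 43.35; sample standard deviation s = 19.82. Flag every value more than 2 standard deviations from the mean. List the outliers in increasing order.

Cutoffs at x̄ ± 2s: 43.35 ± 2·19.82 = [3.71, 82.99].
85.6: z = 2.13, |z| > 2 → outlier.
90.9: z = 2.40, |z| > 2 → outlier.
Every other value lies within [3.71, 82.99].

85.6, 90.9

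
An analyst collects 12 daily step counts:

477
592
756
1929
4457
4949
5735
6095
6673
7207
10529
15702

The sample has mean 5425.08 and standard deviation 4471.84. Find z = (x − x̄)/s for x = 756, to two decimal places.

-1.04

z = (756 − 5425.08) / 4471.84 = -1.04.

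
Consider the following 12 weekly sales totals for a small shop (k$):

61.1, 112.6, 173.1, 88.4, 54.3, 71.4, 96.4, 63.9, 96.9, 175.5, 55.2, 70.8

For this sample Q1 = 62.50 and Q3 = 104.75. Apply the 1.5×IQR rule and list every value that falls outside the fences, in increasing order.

173.1, 175.5

IQR = Q3 − Q1 = 104.75 − 62.50 = 42.25.
Lower fence = Q1 − 1.5·IQR = 62.50 − 63.375 = -0.875.
Upper fence = Q3 + 1.5·IQR = 104.75 + 63.375 = 168.125.
173.1 > 168.125 → outlier.
175.5 > 168.125 → outlier.
All remaining values lie within [-0.875, 168.125].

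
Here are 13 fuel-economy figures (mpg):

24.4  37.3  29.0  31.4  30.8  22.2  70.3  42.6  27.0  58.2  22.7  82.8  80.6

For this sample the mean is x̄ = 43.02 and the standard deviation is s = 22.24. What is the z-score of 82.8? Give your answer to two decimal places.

1.79

z = (82.8 − 43.02) / 22.24 = 1.79.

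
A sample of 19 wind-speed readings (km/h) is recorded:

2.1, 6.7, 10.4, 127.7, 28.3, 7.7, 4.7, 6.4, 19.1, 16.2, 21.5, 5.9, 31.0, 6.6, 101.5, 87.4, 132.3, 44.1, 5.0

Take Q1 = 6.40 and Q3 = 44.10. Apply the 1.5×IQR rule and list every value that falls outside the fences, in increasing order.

IQR = Q3 − Q1 = 44.10 − 6.40 = 37.70.
Lower fence = Q1 − 1.5·IQR = 6.40 − 56.55 = -50.15.
Upper fence = Q3 + 1.5·IQR = 44.10 + 56.55 = 100.65.
101.5 > 100.65 → outlier.
127.7 > 100.65 → outlier.
132.3 > 100.65 → outlier.
All remaining values lie within [-50.15, 100.65].

101.5, 127.7, 132.3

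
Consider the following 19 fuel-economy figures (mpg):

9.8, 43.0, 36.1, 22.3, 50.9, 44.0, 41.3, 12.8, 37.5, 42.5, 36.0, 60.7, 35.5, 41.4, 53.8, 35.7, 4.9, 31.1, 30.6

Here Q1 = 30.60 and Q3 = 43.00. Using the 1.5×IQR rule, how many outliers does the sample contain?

IQR = 12.40; fences at 30.60 − 18.60 = 12.00 and 43.00 + 18.60 = 61.60.
Outside the cutoffs: 4.9, 9.8.

2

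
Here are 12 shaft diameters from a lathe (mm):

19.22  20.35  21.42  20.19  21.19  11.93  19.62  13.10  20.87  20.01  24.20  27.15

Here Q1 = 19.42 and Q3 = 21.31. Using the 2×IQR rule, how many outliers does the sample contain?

3

IQR = 1.89; fences at 19.42 − 3.78 = 15.64 and 21.31 + 3.78 = 25.09.
Outside the cutoffs: 11.93, 13.10, 27.15.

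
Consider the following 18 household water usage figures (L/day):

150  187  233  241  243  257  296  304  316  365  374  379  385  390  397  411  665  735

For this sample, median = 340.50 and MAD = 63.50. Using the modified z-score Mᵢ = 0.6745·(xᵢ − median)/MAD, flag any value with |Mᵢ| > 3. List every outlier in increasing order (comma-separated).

|Mᵢ| > 3 ⇔ |xᵢ − 340.50| > 3·63.50/0.6745 = 282.43.
So outliers lie outside [58.07, 622.93].
665: M = 3.45 → outlier.
735: M = 4.19 → outlier.

665, 735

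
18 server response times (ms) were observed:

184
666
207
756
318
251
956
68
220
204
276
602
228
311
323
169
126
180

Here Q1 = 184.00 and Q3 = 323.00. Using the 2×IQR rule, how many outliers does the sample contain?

4

IQR = 139.00; fences at 184.00 − 278.00 = -94.00 and 323.00 + 278.00 = 601.00.
Outside the cutoffs: 602, 666, 756, 956.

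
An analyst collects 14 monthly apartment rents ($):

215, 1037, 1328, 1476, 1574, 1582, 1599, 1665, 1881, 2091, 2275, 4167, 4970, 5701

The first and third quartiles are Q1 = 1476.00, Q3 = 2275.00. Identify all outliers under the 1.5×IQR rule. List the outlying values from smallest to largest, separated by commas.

215, 4167, 4970, 5701

IQR = Q3 − Q1 = 2275.00 − 1476.00 = 799.00.
Lower fence = Q1 − 1.5·IQR = 1476.00 − 1198.50 = 277.50.
Upper fence = Q3 + 1.5·IQR = 2275.00 + 1198.50 = 3473.50.
215 < 277.50 → outlier.
4167 > 3473.50 → outlier.
4970 > 3473.50 → outlier.
5701 > 3473.50 → outlier.
All remaining values lie within [277.50, 3473.50].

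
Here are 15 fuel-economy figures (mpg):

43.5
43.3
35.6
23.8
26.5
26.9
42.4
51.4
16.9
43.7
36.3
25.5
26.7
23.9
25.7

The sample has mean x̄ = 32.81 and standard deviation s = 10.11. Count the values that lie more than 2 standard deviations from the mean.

0

Cutoffs: x̄ ± 2s = [12.59, 53.03].
Every value lies within the cutoffs.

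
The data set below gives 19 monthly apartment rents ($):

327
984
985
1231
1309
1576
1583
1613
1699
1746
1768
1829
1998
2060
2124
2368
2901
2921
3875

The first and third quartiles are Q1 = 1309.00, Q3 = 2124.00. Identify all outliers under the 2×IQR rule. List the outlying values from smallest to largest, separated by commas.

3875

IQR = Q3 − Q1 = 2124.00 − 1309.00 = 815.00.
Lower fence = Q1 − 2·IQR = 1309.00 − 1630.00 = -321.00.
Upper fence = Q3 + 2·IQR = 2124.00 + 1630.00 = 3754.00.
3875 > 3754.00 → outlier.
All remaining values lie within [-321.00, 3754.00].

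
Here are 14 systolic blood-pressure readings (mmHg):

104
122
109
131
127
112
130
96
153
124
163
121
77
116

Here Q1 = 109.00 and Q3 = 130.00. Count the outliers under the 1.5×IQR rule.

2

IQR = 21.00; fences at 109.00 − 31.50 = 77.50 and 130.00 + 31.50 = 161.50.
Outside the cutoffs: 77, 163.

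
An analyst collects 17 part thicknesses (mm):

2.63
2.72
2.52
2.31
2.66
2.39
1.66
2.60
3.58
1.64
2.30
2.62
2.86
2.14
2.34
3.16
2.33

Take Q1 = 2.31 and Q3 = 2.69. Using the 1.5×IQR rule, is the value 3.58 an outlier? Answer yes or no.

IQR = Q3 − Q1 = 2.69 − 2.31 = 0.38.
Lower fence = Q1 − 1.5·IQR = 2.31 − 0.57 = 1.74.
Upper fence = Q3 + 1.5·IQR = 2.69 + 0.57 = 3.26.
3.58 lies above the upper fence.

yes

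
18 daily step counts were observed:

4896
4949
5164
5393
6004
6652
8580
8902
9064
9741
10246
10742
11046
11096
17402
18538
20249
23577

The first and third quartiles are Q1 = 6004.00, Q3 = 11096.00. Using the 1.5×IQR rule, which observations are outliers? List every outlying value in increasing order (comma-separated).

IQR = Q3 − Q1 = 11096.00 − 6004.00 = 5092.00.
Lower fence = Q1 − 1.5·IQR = 6004.00 − 7638.00 = -1634.00.
Upper fence = Q3 + 1.5·IQR = 11096.00 + 7638.00 = 18734.00.
20249 > 18734.00 → outlier.
23577 > 18734.00 → outlier.
All remaining values lie within [-1634.00, 18734.00].

20249, 23577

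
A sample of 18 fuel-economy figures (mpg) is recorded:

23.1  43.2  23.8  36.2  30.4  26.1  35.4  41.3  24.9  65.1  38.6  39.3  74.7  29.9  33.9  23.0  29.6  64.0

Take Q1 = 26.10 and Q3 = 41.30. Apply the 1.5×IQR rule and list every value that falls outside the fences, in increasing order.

IQR = Q3 − Q1 = 41.30 − 26.10 = 15.20.
Lower fence = Q1 − 1.5·IQR = 26.10 − 22.80 = 3.30.
Upper fence = Q3 + 1.5·IQR = 41.30 + 22.80 = 64.10.
65.1 > 64.10 → outlier.
74.7 > 64.10 → outlier.
All remaining values lie within [3.30, 64.10].

65.1, 74.7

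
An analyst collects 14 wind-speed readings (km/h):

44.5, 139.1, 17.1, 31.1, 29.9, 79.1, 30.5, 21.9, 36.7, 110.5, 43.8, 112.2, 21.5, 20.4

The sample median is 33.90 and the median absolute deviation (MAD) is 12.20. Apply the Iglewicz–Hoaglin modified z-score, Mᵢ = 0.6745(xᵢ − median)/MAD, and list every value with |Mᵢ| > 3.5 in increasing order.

|Mᵢ| > 3.5 ⇔ |xᵢ − 33.90| > 3.5·12.20/0.6745 = 63.31.
So outliers lie outside [-29.41, 97.21].
110.5: M = 4.23 → outlier.
112.2: M = 4.33 → outlier.
139.1: M = 5.82 → outlier.

110.5, 112.2, 139.1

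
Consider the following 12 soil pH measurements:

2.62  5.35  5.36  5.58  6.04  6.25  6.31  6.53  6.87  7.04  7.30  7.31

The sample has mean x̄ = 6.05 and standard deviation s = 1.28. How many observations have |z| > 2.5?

Cutoffs: x̄ ± 2.5s = [2.85, 9.25].
Outside the cutoffs: 2.62.

1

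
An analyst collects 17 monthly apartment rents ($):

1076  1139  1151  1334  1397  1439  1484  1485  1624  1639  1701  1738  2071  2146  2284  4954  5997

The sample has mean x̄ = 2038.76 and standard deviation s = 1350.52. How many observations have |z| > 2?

2

Cutoffs: x̄ ± 2s = [-662.28, 4739.80].
Outside the cutoffs: 4954, 5997.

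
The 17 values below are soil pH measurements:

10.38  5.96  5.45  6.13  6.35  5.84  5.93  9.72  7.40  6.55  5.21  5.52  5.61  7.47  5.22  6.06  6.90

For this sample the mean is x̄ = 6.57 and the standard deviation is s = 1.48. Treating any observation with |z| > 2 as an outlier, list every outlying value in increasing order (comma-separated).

Cutoffs at x̄ ± 2s: 6.57 ± 2·1.48 = [3.61, 9.53].
9.72: z = 2.13, |z| > 2 → outlier.
10.38: z = 2.57, |z| > 2 → outlier.
Every other value lies within [3.61, 9.53].

9.72, 10.38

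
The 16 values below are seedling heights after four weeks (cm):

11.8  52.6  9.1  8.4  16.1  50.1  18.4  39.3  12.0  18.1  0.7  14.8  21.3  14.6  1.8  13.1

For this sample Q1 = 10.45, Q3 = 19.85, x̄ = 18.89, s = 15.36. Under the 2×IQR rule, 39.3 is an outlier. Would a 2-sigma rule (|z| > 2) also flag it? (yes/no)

no

z = (39.3 − 18.89) / 15.36 = 1.33.
|z| = 1.33 ≤ 2.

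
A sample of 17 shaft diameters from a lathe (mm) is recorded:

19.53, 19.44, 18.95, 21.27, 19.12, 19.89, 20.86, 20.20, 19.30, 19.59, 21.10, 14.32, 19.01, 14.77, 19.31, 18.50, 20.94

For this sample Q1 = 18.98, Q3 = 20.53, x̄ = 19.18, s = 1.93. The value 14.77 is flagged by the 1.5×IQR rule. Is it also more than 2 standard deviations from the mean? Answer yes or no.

yes

z = (14.77 − 19.18) / 1.93 = -2.28.
|z| = 2.28 > 2.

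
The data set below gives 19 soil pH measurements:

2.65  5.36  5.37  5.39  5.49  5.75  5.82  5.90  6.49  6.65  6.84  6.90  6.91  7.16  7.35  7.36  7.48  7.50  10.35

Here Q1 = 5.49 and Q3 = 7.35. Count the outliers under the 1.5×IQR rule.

IQR = 1.86; fences at 5.49 − 2.79 = 2.70 and 7.35 + 2.79 = 10.14.
Outside the cutoffs: 2.65, 10.35.

2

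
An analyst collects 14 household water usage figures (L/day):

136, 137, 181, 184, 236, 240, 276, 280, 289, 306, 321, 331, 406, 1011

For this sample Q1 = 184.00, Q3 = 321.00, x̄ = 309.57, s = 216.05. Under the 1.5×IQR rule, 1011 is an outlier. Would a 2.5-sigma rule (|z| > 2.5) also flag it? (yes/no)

z = (1011 − 309.57) / 216.05 = 3.25.
|z| = 3.25 > 2.5.

yes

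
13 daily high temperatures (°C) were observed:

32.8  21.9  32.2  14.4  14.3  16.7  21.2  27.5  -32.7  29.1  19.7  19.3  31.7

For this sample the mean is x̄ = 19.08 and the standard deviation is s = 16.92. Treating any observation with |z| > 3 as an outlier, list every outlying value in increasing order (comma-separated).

-32.7

Cutoffs at x̄ ± 3s: 19.08 ± 3·16.92 = [-31.68, 69.84].
-32.7: z = -3.06, |z| > 3 → outlier.
Every other value lies within [-31.68, 69.84].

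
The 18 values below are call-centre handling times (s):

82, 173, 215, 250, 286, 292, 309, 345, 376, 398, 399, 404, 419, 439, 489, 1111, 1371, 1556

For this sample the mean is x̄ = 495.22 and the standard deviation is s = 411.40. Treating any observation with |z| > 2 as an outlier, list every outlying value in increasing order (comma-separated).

1371, 1556

Cutoffs at x̄ ± 2s: 495.22 ± 2·411.40 = [-327.58, 1318.02].
1371: z = 2.13, |z| > 2 → outlier.
1556: z = 2.58, |z| > 2 → outlier.
Every other value lies within [-327.58, 1318.02].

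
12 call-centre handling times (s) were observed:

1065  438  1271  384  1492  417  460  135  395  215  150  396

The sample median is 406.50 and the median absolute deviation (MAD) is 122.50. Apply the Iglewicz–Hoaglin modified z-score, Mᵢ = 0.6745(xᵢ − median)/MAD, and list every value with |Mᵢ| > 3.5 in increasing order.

1065, 1271, 1492

|Mᵢ| > 3.5 ⇔ |xᵢ − 406.50| > 3.5·122.50/0.6745 = 635.66.
So outliers lie outside [-229.16, 1042.16].
1065: M = 3.63 → outlier.
1271: M = 4.76 → outlier.
1492: M = 5.98 → outlier.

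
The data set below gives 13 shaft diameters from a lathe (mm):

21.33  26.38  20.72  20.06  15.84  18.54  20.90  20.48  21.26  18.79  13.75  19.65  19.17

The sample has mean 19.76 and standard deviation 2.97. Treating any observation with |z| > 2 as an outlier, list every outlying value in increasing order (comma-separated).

Cutoffs at x̄ ± 2s: 19.76 ± 2·2.97 = [13.82, 25.70].
13.75: z = -2.02, |z| > 2 → outlier.
26.38: z = 2.23, |z| > 2 → outlier.
Every other value lies within [13.82, 25.70].

13.75, 26.38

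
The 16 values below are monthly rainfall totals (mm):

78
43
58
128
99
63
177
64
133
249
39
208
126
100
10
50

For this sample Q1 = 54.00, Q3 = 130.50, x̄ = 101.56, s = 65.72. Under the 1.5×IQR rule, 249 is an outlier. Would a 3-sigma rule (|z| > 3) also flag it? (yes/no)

no

z = (249 − 101.56) / 65.72 = 2.24.
|z| = 2.24 ≤ 3.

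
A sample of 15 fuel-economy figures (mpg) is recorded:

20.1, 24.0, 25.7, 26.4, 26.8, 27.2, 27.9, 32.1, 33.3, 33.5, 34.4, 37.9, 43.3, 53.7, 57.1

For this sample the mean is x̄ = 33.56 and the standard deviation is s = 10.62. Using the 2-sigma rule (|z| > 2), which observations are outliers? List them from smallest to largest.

Cutoffs at x̄ ± 2s: 33.56 ± 2·10.62 = [12.32, 54.80].
57.1: z = 2.22, |z| > 2 → outlier.
Every other value lies within [12.32, 54.80].

57.1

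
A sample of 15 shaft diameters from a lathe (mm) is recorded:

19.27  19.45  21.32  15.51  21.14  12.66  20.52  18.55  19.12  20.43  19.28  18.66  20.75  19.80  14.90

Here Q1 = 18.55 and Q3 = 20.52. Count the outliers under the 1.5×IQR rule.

IQR = 1.97; fences at 18.55 − 2.955 = 15.595 and 20.52 + 2.955 = 23.475.
Outside the cutoffs: 12.66, 14.90, 15.51.

3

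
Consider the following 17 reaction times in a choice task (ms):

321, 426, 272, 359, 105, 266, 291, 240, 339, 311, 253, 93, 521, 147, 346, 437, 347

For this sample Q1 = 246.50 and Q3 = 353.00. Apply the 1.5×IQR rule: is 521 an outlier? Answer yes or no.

yes

IQR = Q3 − Q1 = 353.00 − 246.50 = 106.50.
Lower fence = Q1 − 1.5·IQR = 246.50 − 159.75 = 86.75.
Upper fence = Q3 + 1.5·IQR = 353.00 + 159.75 = 512.75.
521 lies above the upper fence.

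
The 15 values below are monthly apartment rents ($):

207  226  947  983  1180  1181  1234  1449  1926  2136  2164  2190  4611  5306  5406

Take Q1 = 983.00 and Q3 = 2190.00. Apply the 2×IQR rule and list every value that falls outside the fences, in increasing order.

IQR = Q3 − Q1 = 2190.00 − 983.00 = 1207.00.
Lower fence = Q1 − 2·IQR = 983.00 − 2414.00 = -1431.00.
Upper fence = Q3 + 2·IQR = 2190.00 + 2414.00 = 4604.00.
4611 > 4604.00 → outlier.
5306 > 4604.00 → outlier.
5406 > 4604.00 → outlier.
All remaining values lie within [-1431.00, 4604.00].

4611, 5306, 5406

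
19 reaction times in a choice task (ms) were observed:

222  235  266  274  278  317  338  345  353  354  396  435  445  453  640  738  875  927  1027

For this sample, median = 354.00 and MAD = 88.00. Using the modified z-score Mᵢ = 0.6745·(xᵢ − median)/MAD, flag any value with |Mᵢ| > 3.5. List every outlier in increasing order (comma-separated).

|Mᵢ| > 3.5 ⇔ |xᵢ − 354.00| > 3.5·88.00/0.6745 = 456.63.
So outliers lie outside [-102.63, 810.63].
875: M = 3.99 → outlier.
927: M = 4.39 → outlier.
1027: M = 5.16 → outlier.

875, 927, 1027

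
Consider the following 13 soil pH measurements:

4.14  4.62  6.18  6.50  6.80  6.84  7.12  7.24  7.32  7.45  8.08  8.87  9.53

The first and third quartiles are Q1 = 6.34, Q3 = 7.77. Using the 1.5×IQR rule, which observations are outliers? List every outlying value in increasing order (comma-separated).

IQR = Q3 − Q1 = 7.77 − 6.34 = 1.43.
Lower fence = Q1 − 1.5·IQR = 6.34 − 2.145 = 4.195.
Upper fence = Q3 + 1.5·IQR = 7.77 + 2.145 = 9.915.
4.14 < 4.195 → outlier.
All remaining values lie within [4.195, 9.915].

4.14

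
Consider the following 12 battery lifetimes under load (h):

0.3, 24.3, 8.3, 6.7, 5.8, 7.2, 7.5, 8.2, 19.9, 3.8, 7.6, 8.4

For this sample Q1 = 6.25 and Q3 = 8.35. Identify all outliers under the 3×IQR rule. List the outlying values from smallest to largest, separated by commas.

IQR = Q3 − Q1 = 8.35 − 6.25 = 2.10.
Lower fence = Q1 − 3·IQR = 6.25 − 6.30 = -0.05.
Upper fence = Q3 + 3·IQR = 8.35 + 6.30 = 14.65.
19.9 > 14.65 → outlier.
24.3 > 14.65 → outlier.
All remaining values lie within [-0.05, 14.65].

19.9, 24.3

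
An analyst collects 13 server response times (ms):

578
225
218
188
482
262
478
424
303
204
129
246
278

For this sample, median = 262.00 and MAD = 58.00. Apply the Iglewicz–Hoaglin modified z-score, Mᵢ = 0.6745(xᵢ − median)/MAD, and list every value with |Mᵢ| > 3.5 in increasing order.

|Mᵢ| > 3.5 ⇔ |xᵢ − 262.00| > 3.5·58.00/0.6745 = 300.96.
So outliers lie outside [-38.96, 562.96].
578: M = 3.67 → outlier.

578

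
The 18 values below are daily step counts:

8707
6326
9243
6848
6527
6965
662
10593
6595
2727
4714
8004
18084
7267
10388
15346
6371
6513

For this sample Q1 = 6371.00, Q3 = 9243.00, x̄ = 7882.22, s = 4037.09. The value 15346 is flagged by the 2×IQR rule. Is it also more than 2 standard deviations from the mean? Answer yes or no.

no

z = (15346 − 7882.22) / 4037.09 = 1.85.
|z| = 1.85 ≤ 2.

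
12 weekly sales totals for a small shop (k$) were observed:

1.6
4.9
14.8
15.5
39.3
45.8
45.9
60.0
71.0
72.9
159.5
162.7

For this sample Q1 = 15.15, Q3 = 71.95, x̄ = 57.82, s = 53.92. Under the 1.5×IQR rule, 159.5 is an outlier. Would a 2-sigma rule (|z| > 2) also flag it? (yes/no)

z = (159.5 − 57.82) / 53.92 = 1.89.
|z| = 1.89 ≤ 2.

no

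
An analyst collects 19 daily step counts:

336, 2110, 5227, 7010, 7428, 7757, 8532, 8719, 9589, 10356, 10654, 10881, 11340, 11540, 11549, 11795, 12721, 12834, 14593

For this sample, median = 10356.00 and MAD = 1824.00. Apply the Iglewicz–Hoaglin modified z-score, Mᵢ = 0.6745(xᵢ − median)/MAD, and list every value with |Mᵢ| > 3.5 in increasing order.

|Mᵢ| > 3.5 ⇔ |xᵢ − 10356.00| > 3.5·1824.00/0.6745 = 9464.79.
So outliers lie outside [891.21, 19820.79].
336: M = -3.71 → outlier.

336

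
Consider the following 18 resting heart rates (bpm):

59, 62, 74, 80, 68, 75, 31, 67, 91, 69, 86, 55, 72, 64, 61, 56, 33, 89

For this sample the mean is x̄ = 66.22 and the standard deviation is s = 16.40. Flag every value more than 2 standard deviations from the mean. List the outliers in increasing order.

31, 33

Cutoffs at x̄ ± 2s: 66.22 ± 2·16.40 = [33.42, 99.02].
31: z = -2.15, |z| > 2 → outlier.
33: z = -2.03, |z| > 2 → outlier.
Every other value lies within [33.42, 99.02].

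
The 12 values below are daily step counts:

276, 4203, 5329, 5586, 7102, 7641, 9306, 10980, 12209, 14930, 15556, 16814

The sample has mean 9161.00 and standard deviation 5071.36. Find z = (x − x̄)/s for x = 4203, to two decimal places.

z = (4203 − 9161.00) / 5071.36 = -0.98.

-0.98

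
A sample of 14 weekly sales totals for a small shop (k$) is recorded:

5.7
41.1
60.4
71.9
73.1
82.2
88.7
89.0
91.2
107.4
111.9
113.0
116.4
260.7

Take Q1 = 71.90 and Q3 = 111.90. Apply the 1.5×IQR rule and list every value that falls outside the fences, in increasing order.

5.7, 260.7

IQR = Q3 − Q1 = 111.90 − 71.90 = 40.00.
Lower fence = Q1 − 1.5·IQR = 71.90 − 60.00 = 11.90.
Upper fence = Q3 + 1.5·IQR = 111.90 + 60.00 = 171.90.
5.7 < 11.90 → outlier.
260.7 > 171.90 → outlier.
All remaining values lie within [11.90, 171.90].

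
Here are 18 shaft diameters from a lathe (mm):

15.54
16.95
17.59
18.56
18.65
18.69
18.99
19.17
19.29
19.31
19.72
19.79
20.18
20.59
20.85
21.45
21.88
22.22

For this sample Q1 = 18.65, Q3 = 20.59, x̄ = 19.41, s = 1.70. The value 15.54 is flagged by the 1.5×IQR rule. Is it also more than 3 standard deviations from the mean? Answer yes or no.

z = (15.54 − 19.41) / 1.70 = -2.28.
|z| = 2.28 ≤ 3.

no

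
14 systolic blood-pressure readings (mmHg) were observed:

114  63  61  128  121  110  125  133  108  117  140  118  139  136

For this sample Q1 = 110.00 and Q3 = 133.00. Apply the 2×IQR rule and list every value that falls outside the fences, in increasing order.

IQR = Q3 − Q1 = 133.00 − 110.00 = 23.00.
Lower fence = Q1 − 2·IQR = 110.00 − 46.00 = 64.00.
Upper fence = Q3 + 2·IQR = 133.00 + 46.00 = 179.00.
61 < 64.00 → outlier.
63 < 64.00 → outlier.
All remaining values lie within [64.00, 179.00].

61, 63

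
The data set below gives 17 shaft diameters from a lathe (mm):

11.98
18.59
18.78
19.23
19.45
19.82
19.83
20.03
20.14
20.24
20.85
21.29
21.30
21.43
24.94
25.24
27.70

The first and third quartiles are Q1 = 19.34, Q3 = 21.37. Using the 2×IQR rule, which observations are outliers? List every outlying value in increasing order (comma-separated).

11.98, 27.70

IQR = Q3 − Q1 = 21.37 − 19.34 = 2.03.
Lower fence = Q1 − 2·IQR = 19.34 − 4.06 = 15.28.
Upper fence = Q3 + 2·IQR = 21.37 + 4.06 = 25.43.
11.98 < 15.28 → outlier.
27.70 > 25.43 → outlier.
All remaining values lie within [15.28, 25.43].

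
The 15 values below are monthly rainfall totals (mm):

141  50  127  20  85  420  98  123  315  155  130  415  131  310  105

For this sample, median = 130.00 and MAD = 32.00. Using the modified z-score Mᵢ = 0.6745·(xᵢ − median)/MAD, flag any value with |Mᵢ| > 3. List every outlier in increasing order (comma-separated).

310, 315, 415, 420

|Mᵢ| > 3 ⇔ |xᵢ − 130.00| > 3·32.00/0.6745 = 142.33.
So outliers lie outside [-12.33, 272.33].
310: M = 3.79 → outlier.
315: M = 3.90 → outlier.
415: M = 6.01 → outlier.
420: M = 6.11 → outlier.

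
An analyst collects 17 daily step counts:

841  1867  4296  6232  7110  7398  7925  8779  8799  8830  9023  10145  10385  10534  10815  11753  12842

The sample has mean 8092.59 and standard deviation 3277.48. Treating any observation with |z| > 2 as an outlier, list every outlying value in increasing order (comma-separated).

841

Cutoffs at x̄ ± 2s: 8092.59 ± 2·3277.48 = [1537.63, 14647.55].
841: z = -2.21, |z| > 2 → outlier.
Every other value lies within [1537.63, 14647.55].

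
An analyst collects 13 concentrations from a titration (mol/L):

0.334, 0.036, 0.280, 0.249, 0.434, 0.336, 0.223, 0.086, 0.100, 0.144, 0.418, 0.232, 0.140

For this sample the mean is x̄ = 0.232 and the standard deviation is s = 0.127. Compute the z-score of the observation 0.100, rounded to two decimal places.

-1.04

z = (0.100 − 0.232) / 0.127 = -1.04.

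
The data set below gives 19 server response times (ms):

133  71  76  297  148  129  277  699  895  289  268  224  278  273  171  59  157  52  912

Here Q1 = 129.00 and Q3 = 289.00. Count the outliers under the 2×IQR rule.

IQR = 160.00; fences at 129.00 − 320.00 = -191.00 and 289.00 + 320.00 = 609.00.
Outside the cutoffs: 699, 895, 912.

3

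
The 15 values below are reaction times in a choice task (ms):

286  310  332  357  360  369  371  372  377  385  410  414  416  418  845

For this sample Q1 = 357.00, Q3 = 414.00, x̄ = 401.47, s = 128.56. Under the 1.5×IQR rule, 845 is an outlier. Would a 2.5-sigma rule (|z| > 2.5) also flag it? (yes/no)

yes

z = (845 − 401.47) / 128.56 = 3.45.
|z| = 3.45 > 2.5.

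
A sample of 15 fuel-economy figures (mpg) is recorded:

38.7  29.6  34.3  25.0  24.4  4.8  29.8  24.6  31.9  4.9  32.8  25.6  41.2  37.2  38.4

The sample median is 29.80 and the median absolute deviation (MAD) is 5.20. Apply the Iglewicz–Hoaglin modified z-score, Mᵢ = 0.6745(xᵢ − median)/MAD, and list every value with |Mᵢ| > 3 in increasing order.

|Mᵢ| > 3 ⇔ |xᵢ − 29.80| > 3·5.20/0.6745 = 23.13.
So outliers lie outside [6.67, 52.93].
4.8: M = -3.24 → outlier.
4.9: M = -3.23 → outlier.

4.8, 4.9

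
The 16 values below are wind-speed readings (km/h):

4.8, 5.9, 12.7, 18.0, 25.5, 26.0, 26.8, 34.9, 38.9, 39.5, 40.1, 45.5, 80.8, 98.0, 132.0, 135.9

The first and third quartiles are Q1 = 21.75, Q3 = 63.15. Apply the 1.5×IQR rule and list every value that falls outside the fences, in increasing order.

IQR = Q3 − Q1 = 63.15 − 21.75 = 41.40.
Lower fence = Q1 − 1.5·IQR = 21.75 − 62.10 = -40.35.
Upper fence = Q3 + 1.5·IQR = 63.15 + 62.10 = 125.25.
132.0 > 125.25 → outlier.
135.9 > 125.25 → outlier.
All remaining values lie within [-40.35, 125.25].

132.0, 135.9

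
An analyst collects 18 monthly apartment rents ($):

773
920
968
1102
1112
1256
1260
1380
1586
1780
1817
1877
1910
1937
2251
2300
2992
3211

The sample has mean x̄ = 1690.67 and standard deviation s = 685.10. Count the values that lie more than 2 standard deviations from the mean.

Cutoffs: x̄ ± 2s = [320.47, 3060.87].
Outside the cutoffs: 3211.

1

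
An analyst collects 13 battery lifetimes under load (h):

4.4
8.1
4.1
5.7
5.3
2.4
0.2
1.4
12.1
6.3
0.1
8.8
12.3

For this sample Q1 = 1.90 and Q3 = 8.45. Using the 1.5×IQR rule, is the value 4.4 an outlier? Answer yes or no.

no

IQR = Q3 − Q1 = 8.45 − 1.90 = 6.55.
Lower fence = Q1 − 1.5·IQR = 1.90 − 9.825 = -7.925.
Upper fence = Q3 + 1.5·IQR = 8.45 + 9.825 = 18.275.
4.4 lies within [-7.925, 18.275].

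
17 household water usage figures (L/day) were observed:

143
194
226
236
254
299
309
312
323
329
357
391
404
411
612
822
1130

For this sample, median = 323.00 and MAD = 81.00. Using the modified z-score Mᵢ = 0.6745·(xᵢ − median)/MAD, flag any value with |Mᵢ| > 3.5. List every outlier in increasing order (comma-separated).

|Mᵢ| > 3.5 ⇔ |xᵢ − 323.00| > 3.5·81.00/0.6745 = 420.31.
So outliers lie outside [-97.31, 743.31].
822: M = 4.16 → outlier.
1130: M = 6.72 → outlier.

822, 1130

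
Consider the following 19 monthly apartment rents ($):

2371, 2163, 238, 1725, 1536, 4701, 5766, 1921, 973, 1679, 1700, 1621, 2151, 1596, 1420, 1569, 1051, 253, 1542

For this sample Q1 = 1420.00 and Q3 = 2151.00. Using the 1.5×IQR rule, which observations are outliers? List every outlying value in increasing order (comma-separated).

238, 253, 4701, 5766

IQR = Q3 − Q1 = 2151.00 − 1420.00 = 731.00.
Lower fence = Q1 − 1.5·IQR = 1420.00 − 1096.50 = 323.50.
Upper fence = Q3 + 1.5·IQR = 2151.00 + 1096.50 = 3247.50.
238 < 323.50 → outlier.
253 < 323.50 → outlier.
4701 > 3247.50 → outlier.
5766 > 3247.50 → outlier.
All remaining values lie within [323.50, 3247.50].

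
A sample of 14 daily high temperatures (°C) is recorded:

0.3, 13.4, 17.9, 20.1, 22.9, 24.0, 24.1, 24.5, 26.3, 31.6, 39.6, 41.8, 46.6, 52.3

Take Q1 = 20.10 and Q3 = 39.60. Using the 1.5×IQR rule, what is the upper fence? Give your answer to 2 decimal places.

IQR = Q3 − Q1 = 39.60 − 20.10 = 19.50.
Lower fence = Q1 − 1.5·IQR = 20.10 − 29.25 = -9.15.
Upper fence = Q3 + 1.5·IQR = 39.60 + 29.25 = 68.85.

68.85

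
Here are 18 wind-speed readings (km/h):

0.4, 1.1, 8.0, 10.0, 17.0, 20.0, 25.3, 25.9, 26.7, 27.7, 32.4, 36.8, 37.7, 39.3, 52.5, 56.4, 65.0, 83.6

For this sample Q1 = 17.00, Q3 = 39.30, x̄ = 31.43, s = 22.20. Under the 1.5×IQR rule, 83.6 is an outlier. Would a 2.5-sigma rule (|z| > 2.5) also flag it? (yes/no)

z = (83.6 − 31.43) / 22.20 = 2.35.
|z| = 2.35 ≤ 2.5.

no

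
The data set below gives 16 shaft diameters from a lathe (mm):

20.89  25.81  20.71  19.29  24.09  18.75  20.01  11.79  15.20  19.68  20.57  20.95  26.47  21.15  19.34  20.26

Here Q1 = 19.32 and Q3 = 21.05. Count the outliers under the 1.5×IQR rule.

5

IQR = 1.73; fences at 19.32 − 2.595 = 16.725 and 21.05 + 2.595 = 23.645.
Outside the cutoffs: 11.79, 15.20, 24.09, 25.81, 26.47.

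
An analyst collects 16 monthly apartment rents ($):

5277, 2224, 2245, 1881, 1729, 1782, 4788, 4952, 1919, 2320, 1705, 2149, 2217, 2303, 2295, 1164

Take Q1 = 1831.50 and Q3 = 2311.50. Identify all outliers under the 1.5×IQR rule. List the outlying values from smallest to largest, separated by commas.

4788, 4952, 5277

IQR = Q3 − Q1 = 2311.50 − 1831.50 = 480.00.
Lower fence = Q1 − 1.5·IQR = 1831.50 − 720.00 = 1111.50.
Upper fence = Q3 + 1.5·IQR = 2311.50 + 720.00 = 3031.50.
4788 > 3031.50 → outlier.
4952 > 3031.50 → outlier.
5277 > 3031.50 → outlier.
All remaining values lie within [1111.50, 3031.50].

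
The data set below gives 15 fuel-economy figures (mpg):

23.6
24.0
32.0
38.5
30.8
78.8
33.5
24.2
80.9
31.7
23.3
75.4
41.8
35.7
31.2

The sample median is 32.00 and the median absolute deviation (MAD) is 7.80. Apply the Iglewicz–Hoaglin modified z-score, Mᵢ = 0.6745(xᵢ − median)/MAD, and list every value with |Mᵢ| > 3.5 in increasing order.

75.4, 78.8, 80.9

|Mᵢ| > 3.5 ⇔ |xᵢ − 32.00| > 3.5·7.80/0.6745 = 40.47.
So outliers lie outside [-8.47, 72.47].
75.4: M = 3.75 → outlier.
78.8: M = 4.05 → outlier.
80.9: M = 4.23 → outlier.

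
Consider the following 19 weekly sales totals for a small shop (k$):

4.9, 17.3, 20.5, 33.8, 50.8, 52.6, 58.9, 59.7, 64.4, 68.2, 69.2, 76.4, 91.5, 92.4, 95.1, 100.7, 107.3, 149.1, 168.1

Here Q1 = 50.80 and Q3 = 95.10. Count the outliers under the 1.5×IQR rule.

1

IQR = 44.30; fences at 50.80 − 66.45 = -15.65 and 95.10 + 66.45 = 161.55.
Outside the cutoffs: 168.1.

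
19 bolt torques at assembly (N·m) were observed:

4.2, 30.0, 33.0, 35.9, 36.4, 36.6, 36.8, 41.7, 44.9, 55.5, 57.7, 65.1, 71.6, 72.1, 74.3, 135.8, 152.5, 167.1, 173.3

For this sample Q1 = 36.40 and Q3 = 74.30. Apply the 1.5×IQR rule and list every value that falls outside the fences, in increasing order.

135.8, 152.5, 167.1, 173.3

IQR = Q3 − Q1 = 74.30 − 36.40 = 37.90.
Lower fence = Q1 − 1.5·IQR = 36.40 − 56.85 = -20.45.
Upper fence = Q3 + 1.5·IQR = 74.30 + 56.85 = 131.15.
135.8 > 131.15 → outlier.
152.5 > 131.15 → outlier.
167.1 > 131.15 → outlier.
173.3 > 131.15 → outlier.
All remaining values lie within [-20.45, 131.15].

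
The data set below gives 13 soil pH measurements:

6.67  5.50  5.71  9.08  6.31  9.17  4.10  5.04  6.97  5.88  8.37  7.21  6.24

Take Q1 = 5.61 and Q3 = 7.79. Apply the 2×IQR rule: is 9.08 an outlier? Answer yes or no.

IQR = Q3 − Q1 = 7.79 − 5.61 = 2.18.
Lower fence = Q1 − 2·IQR = 5.61 − 4.36 = 1.25.
Upper fence = Q3 + 2·IQR = 7.79 + 4.36 = 12.15.
9.08 lies within [1.25, 12.15].

no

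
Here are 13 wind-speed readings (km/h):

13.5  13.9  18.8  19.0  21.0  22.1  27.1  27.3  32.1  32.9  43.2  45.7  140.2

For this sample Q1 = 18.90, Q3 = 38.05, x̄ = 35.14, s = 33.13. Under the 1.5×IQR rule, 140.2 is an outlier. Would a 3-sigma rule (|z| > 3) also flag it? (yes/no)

yes

z = (140.2 − 35.14) / 33.13 = 3.17.
|z| = 3.17 > 3.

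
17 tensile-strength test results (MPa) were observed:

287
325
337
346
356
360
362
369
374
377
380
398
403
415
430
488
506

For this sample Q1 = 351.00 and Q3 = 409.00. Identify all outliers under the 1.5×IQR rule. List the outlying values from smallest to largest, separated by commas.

506

IQR = Q3 − Q1 = 409.00 − 351.00 = 58.00.
Lower fence = Q1 − 1.5·IQR = 351.00 − 87.00 = 264.00.
Upper fence = Q3 + 1.5·IQR = 409.00 + 87.00 = 496.00.
506 > 496.00 → outlier.
All remaining values lie within [264.00, 496.00].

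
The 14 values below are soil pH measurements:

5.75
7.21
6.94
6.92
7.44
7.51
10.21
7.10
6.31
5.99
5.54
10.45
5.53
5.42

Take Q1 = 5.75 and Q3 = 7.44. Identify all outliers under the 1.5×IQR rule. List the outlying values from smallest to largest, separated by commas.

IQR = Q3 − Q1 = 7.44 − 5.75 = 1.69.
Lower fence = Q1 − 1.5·IQR = 5.75 − 2.535 = 3.215.
Upper fence = Q3 + 1.5·IQR = 7.44 + 2.535 = 9.975.
10.21 > 9.975 → outlier.
10.45 > 9.975 → outlier.
All remaining values lie within [3.215, 9.975].

10.21, 10.45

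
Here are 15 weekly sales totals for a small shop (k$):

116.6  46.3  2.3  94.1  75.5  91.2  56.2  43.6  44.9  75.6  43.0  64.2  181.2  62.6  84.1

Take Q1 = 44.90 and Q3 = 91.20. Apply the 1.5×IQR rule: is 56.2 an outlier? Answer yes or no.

IQR = Q3 − Q1 = 91.20 − 44.90 = 46.30.
Lower fence = Q1 − 1.5·IQR = 44.90 − 69.45 = -24.55.
Upper fence = Q3 + 1.5·IQR = 91.20 + 69.45 = 160.65.
56.2 lies within [-24.55, 160.65].

no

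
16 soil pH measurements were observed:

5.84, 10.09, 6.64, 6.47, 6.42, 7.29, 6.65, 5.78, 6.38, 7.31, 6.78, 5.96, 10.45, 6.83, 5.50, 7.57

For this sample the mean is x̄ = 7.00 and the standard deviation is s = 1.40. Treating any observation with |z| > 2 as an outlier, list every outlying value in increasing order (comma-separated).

Cutoffs at x̄ ± 2s: 7.00 ± 2·1.40 = [4.20, 9.80].
10.09: z = 2.21, |z| > 2 → outlier.
10.45: z = 2.46, |z| > 2 → outlier.
Every other value lies within [4.20, 9.80].

10.09, 10.45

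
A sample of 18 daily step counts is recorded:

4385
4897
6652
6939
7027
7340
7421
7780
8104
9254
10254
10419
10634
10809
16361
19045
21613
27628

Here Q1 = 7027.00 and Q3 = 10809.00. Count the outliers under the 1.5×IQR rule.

3

IQR = 3782.00; fences at 7027.00 − 5673.00 = 1354.00 and 10809.00 + 5673.00 = 16482.00.
Outside the cutoffs: 19045, 21613, 27628.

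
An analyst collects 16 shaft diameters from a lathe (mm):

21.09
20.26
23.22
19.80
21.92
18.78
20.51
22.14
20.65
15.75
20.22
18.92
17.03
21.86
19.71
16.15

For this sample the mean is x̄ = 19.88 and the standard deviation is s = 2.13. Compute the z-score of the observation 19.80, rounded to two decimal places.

-0.04

z = (19.80 − 19.88) / 2.13 = -0.04.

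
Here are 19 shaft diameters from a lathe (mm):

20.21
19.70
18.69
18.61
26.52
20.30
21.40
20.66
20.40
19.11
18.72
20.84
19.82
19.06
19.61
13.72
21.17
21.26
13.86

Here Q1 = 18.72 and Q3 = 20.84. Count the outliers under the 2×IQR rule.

IQR = 2.12; fences at 18.72 − 4.24 = 14.48 and 20.84 + 4.24 = 25.08.
Outside the cutoffs: 13.72, 13.86, 26.52.

3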